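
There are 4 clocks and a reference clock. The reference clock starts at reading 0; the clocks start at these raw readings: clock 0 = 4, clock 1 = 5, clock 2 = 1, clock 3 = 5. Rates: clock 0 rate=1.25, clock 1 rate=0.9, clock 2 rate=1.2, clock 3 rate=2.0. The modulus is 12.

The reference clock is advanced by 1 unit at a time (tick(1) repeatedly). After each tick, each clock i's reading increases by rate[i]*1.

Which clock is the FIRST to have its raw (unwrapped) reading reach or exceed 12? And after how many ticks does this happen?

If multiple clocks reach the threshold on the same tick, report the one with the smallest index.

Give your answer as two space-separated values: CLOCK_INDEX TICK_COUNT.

clock 0: start=4, rate=1.25, needs 12-4 = 8; ticks = ceil(8/1.25) = ceil(6.4000) = 7; reading at tick 7 = 4 + 1.25*7 = 12.7500
clock 1: start=5, rate=0.9, needs 12-5 = 7; ticks = ceil(7/0.9) = ceil(7.7778) = 8; reading at tick 8 = 5 + 0.9*8 = 12.2000
clock 2: start=1, rate=1.2, needs 12-1 = 11; ticks = ceil(11/1.2) = ceil(9.1667) = 10; reading at tick 10 = 1 + 1.2*10 = 13.0000
clock 3: start=5, rate=2.0, needs 12-5 = 7; ticks = ceil(7/2.0) = ceil(3.5000) = 4; reading at tick 4 = 5 + 2.0*4 = 13.0000
Minimum tick count = 4; winners = [3]; smallest index = 3

Answer: 3 4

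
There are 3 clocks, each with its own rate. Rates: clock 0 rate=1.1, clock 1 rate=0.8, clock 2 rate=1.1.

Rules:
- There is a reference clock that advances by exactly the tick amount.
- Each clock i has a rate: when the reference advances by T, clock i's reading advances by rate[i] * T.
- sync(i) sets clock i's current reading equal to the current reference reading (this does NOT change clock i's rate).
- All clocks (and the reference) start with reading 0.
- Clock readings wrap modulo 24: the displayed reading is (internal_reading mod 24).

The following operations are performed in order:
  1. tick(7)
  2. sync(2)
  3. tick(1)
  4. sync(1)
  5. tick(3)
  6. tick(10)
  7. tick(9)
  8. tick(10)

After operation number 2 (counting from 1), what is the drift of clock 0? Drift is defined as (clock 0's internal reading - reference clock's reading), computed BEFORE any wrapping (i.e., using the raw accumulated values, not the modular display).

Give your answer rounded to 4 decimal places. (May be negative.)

Answer: 0.7000

Derivation:
After op 1 tick(7): ref=7.0000 raw=[7.7000 5.6000 7.7000]
After op 2 sync(2): ref=7.0000 raw=[7.7000 5.6000 7.0000]
Drift of clock 0 after op 2: 7.7000 - 7.0000 = 0.7000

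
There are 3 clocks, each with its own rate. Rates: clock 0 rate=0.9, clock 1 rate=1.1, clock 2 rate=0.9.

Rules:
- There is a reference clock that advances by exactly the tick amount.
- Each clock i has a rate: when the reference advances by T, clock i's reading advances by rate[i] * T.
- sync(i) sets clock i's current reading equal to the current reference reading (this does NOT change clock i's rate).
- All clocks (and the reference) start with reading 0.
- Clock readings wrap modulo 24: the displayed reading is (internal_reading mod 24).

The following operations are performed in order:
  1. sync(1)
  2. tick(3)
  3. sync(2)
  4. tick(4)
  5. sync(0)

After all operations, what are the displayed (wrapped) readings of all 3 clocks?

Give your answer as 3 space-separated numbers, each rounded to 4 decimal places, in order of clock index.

Answer: 7.0000 7.7000 6.6000

Derivation:
After op 1 sync(1): ref=0.0000 raw=[0.0000 0.0000 0.0000]
After op 2 tick(3): ref=3.0000 raw=[2.7000 3.3000 2.7000]
After op 3 sync(2): ref=3.0000 raw=[2.7000 3.3000 3.0000]
After op 4 tick(4): ref=7.0000 raw=[6.3000 7.7000 6.6000]
After op 5 sync(0): ref=7.0000 raw=[7.0000 7.7000 6.6000]
Wrap final raw readings (mod 24): 7.0000 mod 24 = 7.0000; 7.7000 mod 24 = 7.7000; 6.6000 mod 24 = 6.6000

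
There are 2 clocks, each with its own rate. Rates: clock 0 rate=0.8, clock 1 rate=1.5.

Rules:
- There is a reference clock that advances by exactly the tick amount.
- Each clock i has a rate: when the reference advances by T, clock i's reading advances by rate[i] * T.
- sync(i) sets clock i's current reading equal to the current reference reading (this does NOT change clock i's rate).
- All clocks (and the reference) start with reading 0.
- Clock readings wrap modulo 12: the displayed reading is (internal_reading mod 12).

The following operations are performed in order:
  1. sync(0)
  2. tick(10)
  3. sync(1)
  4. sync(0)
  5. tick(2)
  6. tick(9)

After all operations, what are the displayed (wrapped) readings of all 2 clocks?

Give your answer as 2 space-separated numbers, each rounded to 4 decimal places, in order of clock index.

After op 1 sync(0): ref=0.0000 raw=[0.0000 0.0000]
After op 2 tick(10): ref=10.0000 raw=[8.0000 15.0000]
After op 3 sync(1): ref=10.0000 raw=[8.0000 10.0000]
After op 4 sync(0): ref=10.0000 raw=[10.0000 10.0000]
After op 5 tick(2): ref=12.0000 raw=[11.6000 13.0000]
After op 6 tick(9): ref=21.0000 raw=[18.8000 26.5000]
Wrap final raw readings (mod 12): 18.8000 mod 12 = 6.8000; 26.5000 mod 12 = 2.5000

Answer: 6.8000 2.5000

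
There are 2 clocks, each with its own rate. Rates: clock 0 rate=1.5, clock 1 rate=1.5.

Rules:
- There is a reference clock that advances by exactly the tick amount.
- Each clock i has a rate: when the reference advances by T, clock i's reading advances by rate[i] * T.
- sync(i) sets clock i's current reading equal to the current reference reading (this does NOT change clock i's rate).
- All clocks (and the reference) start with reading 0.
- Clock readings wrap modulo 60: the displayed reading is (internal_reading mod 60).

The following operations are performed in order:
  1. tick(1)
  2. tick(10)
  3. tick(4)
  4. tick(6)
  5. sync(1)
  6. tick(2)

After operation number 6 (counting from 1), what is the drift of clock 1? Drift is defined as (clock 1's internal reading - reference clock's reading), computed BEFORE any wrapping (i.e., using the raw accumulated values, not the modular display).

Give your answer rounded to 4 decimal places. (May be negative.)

After op 1 tick(1): ref=1.0000 raw=[1.5000 1.5000]
After op 2 tick(10): ref=11.0000 raw=[16.5000 16.5000]
After op 3 tick(4): ref=15.0000 raw=[22.5000 22.5000]
After op 4 tick(6): ref=21.0000 raw=[31.5000 31.5000]
After op 5 sync(1): ref=21.0000 raw=[31.5000 21.0000]
After op 6 tick(2): ref=23.0000 raw=[34.5000 24.0000]
Drift of clock 1 after op 6: 24.0000 - 23.0000 = 1.0000

Answer: 1.0000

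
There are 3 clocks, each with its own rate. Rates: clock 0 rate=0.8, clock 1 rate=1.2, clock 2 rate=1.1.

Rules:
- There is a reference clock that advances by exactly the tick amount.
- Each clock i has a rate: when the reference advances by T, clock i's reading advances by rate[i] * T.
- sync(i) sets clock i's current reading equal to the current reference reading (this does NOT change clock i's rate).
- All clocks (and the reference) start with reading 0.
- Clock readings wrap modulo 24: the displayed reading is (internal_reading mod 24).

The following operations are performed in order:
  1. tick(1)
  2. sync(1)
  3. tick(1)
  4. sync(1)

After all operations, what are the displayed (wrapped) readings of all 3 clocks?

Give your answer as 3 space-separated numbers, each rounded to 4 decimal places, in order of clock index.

After op 1 tick(1): ref=1.0000 raw=[0.8000 1.2000 1.1000]
After op 2 sync(1): ref=1.0000 raw=[0.8000 1.0000 1.1000]
After op 3 tick(1): ref=2.0000 raw=[1.6000 2.2000 2.2000]
After op 4 sync(1): ref=2.0000 raw=[1.6000 2.0000 2.2000]
Wrap final raw readings (mod 24): 1.6000 mod 24 = 1.6000; 2.0000 mod 24 = 2.0000; 2.2000 mod 24 = 2.2000

Answer: 1.6000 2.0000 2.2000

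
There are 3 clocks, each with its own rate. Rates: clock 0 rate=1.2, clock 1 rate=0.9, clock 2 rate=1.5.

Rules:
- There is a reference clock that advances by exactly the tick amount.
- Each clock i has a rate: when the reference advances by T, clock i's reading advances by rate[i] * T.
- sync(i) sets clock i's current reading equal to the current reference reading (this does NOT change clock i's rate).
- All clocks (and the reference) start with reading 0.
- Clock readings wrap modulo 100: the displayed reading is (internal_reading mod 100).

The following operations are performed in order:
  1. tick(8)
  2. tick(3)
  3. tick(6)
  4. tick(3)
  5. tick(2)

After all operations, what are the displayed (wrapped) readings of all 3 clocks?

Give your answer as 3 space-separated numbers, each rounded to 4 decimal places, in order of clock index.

After op 1 tick(8): ref=8.0000 raw=[9.6000 7.2000 12.0000]
After op 2 tick(3): ref=11.0000 raw=[13.2000 9.9000 16.5000]
After op 3 tick(6): ref=17.0000 raw=[20.4000 15.3000 25.5000]
After op 4 tick(3): ref=20.0000 raw=[24.0000 18.0000 30.0000]
After op 5 tick(2): ref=22.0000 raw=[26.4000 19.8000 33.0000]
Wrap final raw readings (mod 100): 26.4000 mod 100 = 26.4000; 19.8000 mod 100 = 19.8000; 33.0000 mod 100 = 33.0000

Answer: 26.4000 19.8000 33.0000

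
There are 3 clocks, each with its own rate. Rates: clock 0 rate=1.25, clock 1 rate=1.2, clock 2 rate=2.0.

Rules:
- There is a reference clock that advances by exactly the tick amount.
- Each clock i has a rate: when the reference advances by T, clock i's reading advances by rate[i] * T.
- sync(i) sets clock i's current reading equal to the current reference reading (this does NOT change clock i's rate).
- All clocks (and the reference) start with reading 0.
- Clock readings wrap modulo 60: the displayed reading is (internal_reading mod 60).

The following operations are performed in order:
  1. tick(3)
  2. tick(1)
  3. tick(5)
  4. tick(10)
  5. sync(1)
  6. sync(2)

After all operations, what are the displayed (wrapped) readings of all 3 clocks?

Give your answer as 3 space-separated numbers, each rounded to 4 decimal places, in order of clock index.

Answer: 23.7500 19.0000 19.0000

Derivation:
After op 1 tick(3): ref=3.0000 raw=[3.7500 3.6000 6.0000]
After op 2 tick(1): ref=4.0000 raw=[5.0000 4.8000 8.0000]
After op 3 tick(5): ref=9.0000 raw=[11.2500 10.8000 18.0000]
After op 4 tick(10): ref=19.0000 raw=[23.7500 22.8000 38.0000]
After op 5 sync(1): ref=19.0000 raw=[23.7500 19.0000 38.0000]
After op 6 sync(2): ref=19.0000 raw=[23.7500 19.0000 19.0000]
Wrap final raw readings (mod 60): 23.7500 mod 60 = 23.7500; 19.0000 mod 60 = 19.0000; 19.0000 mod 60 = 19.0000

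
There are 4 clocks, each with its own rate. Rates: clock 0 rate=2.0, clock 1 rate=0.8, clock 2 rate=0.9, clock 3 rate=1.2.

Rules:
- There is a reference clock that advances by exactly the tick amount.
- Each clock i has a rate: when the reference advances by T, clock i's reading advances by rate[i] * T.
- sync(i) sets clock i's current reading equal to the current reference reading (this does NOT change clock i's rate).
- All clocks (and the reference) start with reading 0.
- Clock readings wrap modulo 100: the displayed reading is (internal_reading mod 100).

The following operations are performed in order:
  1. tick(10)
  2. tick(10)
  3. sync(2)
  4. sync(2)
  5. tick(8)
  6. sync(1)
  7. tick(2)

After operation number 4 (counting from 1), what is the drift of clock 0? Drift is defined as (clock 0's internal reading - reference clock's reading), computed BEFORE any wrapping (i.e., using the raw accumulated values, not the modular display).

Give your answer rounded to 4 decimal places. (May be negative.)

After op 1 tick(10): ref=10.0000 raw=[20.0000 8.0000 9.0000 12.0000]
After op 2 tick(10): ref=20.0000 raw=[40.0000 16.0000 18.0000 24.0000]
After op 3 sync(2): ref=20.0000 raw=[40.0000 16.0000 20.0000 24.0000]
After op 4 sync(2): ref=20.0000 raw=[40.0000 16.0000 20.0000 24.0000]
Drift of clock 0 after op 4: 40.0000 - 20.0000 = 20.0000

Answer: 20.0000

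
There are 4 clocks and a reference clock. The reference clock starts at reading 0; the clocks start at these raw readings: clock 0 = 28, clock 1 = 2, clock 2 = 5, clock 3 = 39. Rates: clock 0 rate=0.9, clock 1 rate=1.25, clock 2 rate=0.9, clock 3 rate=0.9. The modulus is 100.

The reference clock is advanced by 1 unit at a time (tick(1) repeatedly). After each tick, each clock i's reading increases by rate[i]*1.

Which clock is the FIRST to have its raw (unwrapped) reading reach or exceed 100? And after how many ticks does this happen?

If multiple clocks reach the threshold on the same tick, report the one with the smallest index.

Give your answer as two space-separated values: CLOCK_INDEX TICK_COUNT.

Answer: 3 68

Derivation:
clock 0: start=28, rate=0.9, needs 100-28 = 72; ticks = ceil(72/0.9) = ceil(80.0000) = 80; reading at tick 80 = 28 + 0.9*80 = 100.0000
clock 1: start=2, rate=1.25, needs 100-2 = 98; ticks = ceil(98/1.25) = ceil(78.4000) = 79; reading at tick 79 = 2 + 1.25*79 = 100.7500
clock 2: start=5, rate=0.9, needs 100-5 = 95; ticks = ceil(95/0.9) = ceil(105.5556) = 106; reading at tick 106 = 5 + 0.9*106 = 100.4000
clock 3: start=39, rate=0.9, needs 100-39 = 61; ticks = ceil(61/0.9) = ceil(67.7778) = 68; reading at tick 68 = 39 + 0.9*68 = 100.2000
Minimum tick count = 68; winners = [3]; smallest index = 3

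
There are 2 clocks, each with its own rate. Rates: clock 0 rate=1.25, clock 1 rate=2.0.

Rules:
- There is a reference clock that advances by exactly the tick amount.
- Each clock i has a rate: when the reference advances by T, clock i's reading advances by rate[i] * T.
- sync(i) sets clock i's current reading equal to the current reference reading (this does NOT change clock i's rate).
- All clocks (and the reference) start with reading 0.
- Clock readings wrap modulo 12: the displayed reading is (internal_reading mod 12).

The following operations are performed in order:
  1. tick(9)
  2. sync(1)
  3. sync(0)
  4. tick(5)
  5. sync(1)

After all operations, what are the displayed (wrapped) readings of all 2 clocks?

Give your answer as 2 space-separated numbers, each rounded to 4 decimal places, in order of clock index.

Answer: 3.2500 2.0000

Derivation:
After op 1 tick(9): ref=9.0000 raw=[11.2500 18.0000]
After op 2 sync(1): ref=9.0000 raw=[11.2500 9.0000]
After op 3 sync(0): ref=9.0000 raw=[9.0000 9.0000]
After op 4 tick(5): ref=14.0000 raw=[15.2500 19.0000]
After op 5 sync(1): ref=14.0000 raw=[15.2500 14.0000]
Wrap final raw readings (mod 12): 15.2500 mod 12 = 3.2500; 14.0000 mod 12 = 2.0000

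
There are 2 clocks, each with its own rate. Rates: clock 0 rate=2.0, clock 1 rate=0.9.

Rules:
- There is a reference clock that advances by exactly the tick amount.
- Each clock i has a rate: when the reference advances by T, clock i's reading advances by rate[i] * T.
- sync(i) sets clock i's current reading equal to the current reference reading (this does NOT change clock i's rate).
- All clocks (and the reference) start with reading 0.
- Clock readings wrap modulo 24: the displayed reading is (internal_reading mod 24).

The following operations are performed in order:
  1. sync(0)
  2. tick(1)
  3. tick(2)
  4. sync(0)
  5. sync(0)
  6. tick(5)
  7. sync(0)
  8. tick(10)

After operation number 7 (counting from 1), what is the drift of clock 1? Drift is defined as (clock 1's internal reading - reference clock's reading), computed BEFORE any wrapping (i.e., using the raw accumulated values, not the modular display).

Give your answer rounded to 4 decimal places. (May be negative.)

After op 1 sync(0): ref=0.0000 raw=[0.0000 0.0000]
After op 2 tick(1): ref=1.0000 raw=[2.0000 0.9000]
After op 3 tick(2): ref=3.0000 raw=[6.0000 2.7000]
After op 4 sync(0): ref=3.0000 raw=[3.0000 2.7000]
After op 5 sync(0): ref=3.0000 raw=[3.0000 2.7000]
After op 6 tick(5): ref=8.0000 raw=[13.0000 7.2000]
After op 7 sync(0): ref=8.0000 raw=[8.0000 7.2000]
Drift of clock 1 after op 7: 7.2000 - 8.0000 = -0.8000

Answer: -0.8000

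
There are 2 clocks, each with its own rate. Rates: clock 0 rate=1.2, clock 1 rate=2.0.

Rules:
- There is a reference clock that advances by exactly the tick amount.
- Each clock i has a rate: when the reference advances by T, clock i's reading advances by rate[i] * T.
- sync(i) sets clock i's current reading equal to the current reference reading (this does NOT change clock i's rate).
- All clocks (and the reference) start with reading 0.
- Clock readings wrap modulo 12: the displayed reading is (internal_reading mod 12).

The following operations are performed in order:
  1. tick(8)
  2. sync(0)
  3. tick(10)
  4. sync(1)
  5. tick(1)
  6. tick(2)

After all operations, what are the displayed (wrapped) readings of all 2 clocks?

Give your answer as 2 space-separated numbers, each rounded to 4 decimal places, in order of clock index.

Answer: 11.6000 0.0000

Derivation:
After op 1 tick(8): ref=8.0000 raw=[9.6000 16.0000]
After op 2 sync(0): ref=8.0000 raw=[8.0000 16.0000]
After op 3 tick(10): ref=18.0000 raw=[20.0000 36.0000]
After op 4 sync(1): ref=18.0000 raw=[20.0000 18.0000]
After op 5 tick(1): ref=19.0000 raw=[21.2000 20.0000]
After op 6 tick(2): ref=21.0000 raw=[23.6000 24.0000]
Wrap final raw readings (mod 12): 23.6000 mod 12 = 11.6000; 24.0000 mod 12 = 0.0000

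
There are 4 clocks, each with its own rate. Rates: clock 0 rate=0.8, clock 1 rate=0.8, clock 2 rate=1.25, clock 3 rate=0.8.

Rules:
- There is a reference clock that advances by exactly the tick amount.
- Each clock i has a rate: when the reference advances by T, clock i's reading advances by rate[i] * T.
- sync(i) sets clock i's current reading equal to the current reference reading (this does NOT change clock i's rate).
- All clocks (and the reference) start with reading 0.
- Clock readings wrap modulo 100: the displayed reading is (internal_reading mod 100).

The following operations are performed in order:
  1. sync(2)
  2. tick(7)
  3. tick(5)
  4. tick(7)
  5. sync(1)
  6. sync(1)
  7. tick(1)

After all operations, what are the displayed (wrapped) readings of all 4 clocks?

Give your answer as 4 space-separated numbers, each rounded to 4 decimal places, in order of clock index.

Answer: 16.0000 19.8000 25.0000 16.0000

Derivation:
After op 1 sync(2): ref=0.0000 raw=[0.0000 0.0000 0.0000 0.0000]
After op 2 tick(7): ref=7.0000 raw=[5.6000 5.6000 8.7500 5.6000]
After op 3 tick(5): ref=12.0000 raw=[9.6000 9.6000 15.0000 9.6000]
After op 4 tick(7): ref=19.0000 raw=[15.2000 15.2000 23.7500 15.2000]
After op 5 sync(1): ref=19.0000 raw=[15.2000 19.0000 23.7500 15.2000]
After op 6 sync(1): ref=19.0000 raw=[15.2000 19.0000 23.7500 15.2000]
After op 7 tick(1): ref=20.0000 raw=[16.0000 19.8000 25.0000 16.0000]
Wrap final raw readings (mod 100): 16.0000 mod 100 = 16.0000; 19.8000 mod 100 = 19.8000; 25.0000 mod 100 = 25.0000; 16.0000 mod 100 = 16.0000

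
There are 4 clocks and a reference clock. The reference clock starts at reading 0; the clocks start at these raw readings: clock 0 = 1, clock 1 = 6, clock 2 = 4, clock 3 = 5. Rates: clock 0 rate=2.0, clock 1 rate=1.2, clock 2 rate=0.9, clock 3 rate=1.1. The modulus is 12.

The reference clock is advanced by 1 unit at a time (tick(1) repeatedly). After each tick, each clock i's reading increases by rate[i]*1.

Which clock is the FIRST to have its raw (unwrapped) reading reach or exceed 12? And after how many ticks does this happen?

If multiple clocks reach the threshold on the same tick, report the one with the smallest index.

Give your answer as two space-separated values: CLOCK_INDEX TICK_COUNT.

Answer: 1 5

Derivation:
clock 0: start=1, rate=2.0, needs 12-1 = 11; ticks = ceil(11/2.0) = ceil(5.5000) = 6; reading at tick 6 = 1 + 2.0*6 = 13.0000
clock 1: start=6, rate=1.2, needs 12-6 = 6; ticks = ceil(6/1.2) = ceil(5.0000) = 5; reading at tick 5 = 6 + 1.2*5 = 12.0000
clock 2: start=4, rate=0.9, needs 12-4 = 8; ticks = ceil(8/0.9) = ceil(8.8889) = 9; reading at tick 9 = 4 + 0.9*9 = 12.1000
clock 3: start=5, rate=1.1, needs 12-5 = 7; ticks = ceil(7/1.1) = ceil(6.3636) = 7; reading at tick 7 = 5 + 1.1*7 = 12.7000
Minimum tick count = 5; winners = [1]; smallest index = 1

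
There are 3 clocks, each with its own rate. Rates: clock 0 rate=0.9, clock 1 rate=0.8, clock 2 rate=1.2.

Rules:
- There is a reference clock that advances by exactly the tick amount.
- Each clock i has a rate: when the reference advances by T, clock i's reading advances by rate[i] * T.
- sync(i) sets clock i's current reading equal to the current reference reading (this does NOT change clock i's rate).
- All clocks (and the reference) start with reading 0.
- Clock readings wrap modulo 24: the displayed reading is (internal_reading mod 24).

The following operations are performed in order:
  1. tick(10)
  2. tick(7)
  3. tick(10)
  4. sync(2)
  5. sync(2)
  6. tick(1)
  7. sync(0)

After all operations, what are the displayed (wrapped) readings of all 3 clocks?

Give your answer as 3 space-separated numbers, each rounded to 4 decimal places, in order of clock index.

After op 1 tick(10): ref=10.0000 raw=[9.0000 8.0000 12.0000]
After op 2 tick(7): ref=17.0000 raw=[15.3000 13.6000 20.4000]
After op 3 tick(10): ref=27.0000 raw=[24.3000 21.6000 32.4000]
After op 4 sync(2): ref=27.0000 raw=[24.3000 21.6000 27.0000]
After op 5 sync(2): ref=27.0000 raw=[24.3000 21.6000 27.0000]
After op 6 tick(1): ref=28.0000 raw=[25.2000 22.4000 28.2000]
After op 7 sync(0): ref=28.0000 raw=[28.0000 22.4000 28.2000]
Wrap final raw readings (mod 24): 28.0000 mod 24 = 4.0000; 22.4000 mod 24 = 22.4000; 28.2000 mod 24 = 4.2000

Answer: 4.0000 22.4000 4.2000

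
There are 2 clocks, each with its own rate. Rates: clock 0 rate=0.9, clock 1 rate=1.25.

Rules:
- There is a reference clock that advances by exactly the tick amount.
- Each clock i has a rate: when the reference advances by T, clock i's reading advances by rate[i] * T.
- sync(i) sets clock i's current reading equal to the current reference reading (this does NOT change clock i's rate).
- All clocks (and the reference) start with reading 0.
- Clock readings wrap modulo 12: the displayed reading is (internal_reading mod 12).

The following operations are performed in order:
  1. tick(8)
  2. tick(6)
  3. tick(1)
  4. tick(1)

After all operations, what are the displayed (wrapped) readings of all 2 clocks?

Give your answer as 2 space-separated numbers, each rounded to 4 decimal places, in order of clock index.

Answer: 2.4000 8.0000

Derivation:
After op 1 tick(8): ref=8.0000 raw=[7.2000 10.0000]
After op 2 tick(6): ref=14.0000 raw=[12.6000 17.5000]
After op 3 tick(1): ref=15.0000 raw=[13.5000 18.7500]
After op 4 tick(1): ref=16.0000 raw=[14.4000 20.0000]
Wrap final raw readings (mod 12): 14.4000 mod 12 = 2.4000; 20.0000 mod 12 = 8.0000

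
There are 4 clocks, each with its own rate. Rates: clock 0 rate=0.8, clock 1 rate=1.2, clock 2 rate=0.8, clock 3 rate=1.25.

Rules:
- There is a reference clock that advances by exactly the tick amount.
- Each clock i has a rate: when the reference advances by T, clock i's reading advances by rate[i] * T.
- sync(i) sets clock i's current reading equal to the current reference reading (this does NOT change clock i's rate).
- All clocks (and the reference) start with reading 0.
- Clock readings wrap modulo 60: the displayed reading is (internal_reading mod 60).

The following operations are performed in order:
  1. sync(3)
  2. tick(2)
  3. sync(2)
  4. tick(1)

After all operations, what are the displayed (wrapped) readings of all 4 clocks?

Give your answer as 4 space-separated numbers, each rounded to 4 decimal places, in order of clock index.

Answer: 2.4000 3.6000 2.8000 3.7500

Derivation:
After op 1 sync(3): ref=0.0000 raw=[0.0000 0.0000 0.0000 0.0000]
After op 2 tick(2): ref=2.0000 raw=[1.6000 2.4000 1.6000 2.5000]
After op 3 sync(2): ref=2.0000 raw=[1.6000 2.4000 2.0000 2.5000]
After op 4 tick(1): ref=3.0000 raw=[2.4000 3.6000 2.8000 3.7500]
Wrap final raw readings (mod 60): 2.4000 mod 60 = 2.4000; 3.6000 mod 60 = 3.6000; 2.8000 mod 60 = 2.8000; 3.7500 mod 60 = 3.7500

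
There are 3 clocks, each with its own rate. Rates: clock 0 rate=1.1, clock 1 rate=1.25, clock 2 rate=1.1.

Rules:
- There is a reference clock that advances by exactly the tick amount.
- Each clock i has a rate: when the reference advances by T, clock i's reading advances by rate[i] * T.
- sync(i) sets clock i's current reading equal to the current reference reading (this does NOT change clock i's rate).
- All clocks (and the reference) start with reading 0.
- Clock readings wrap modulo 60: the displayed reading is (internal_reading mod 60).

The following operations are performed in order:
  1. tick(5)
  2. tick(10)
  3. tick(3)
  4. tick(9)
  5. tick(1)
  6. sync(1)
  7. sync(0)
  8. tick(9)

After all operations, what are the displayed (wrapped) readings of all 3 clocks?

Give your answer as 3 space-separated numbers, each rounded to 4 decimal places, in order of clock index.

Answer: 37.9000 39.2500 40.7000

Derivation:
After op 1 tick(5): ref=5.0000 raw=[5.5000 6.2500 5.5000]
After op 2 tick(10): ref=15.0000 raw=[16.5000 18.7500 16.5000]
After op 3 tick(3): ref=18.0000 raw=[19.8000 22.5000 19.8000]
After op 4 tick(9): ref=27.0000 raw=[29.7000 33.7500 29.7000]
After op 5 tick(1): ref=28.0000 raw=[30.8000 35.0000 30.8000]
After op 6 sync(1): ref=28.0000 raw=[30.8000 28.0000 30.8000]
After op 7 sync(0): ref=28.0000 raw=[28.0000 28.0000 30.8000]
After op 8 tick(9): ref=37.0000 raw=[37.9000 39.2500 40.7000]
Wrap final raw readings (mod 60): 37.9000 mod 60 = 37.9000; 39.2500 mod 60 = 39.2500; 40.7000 mod 60 = 40.7000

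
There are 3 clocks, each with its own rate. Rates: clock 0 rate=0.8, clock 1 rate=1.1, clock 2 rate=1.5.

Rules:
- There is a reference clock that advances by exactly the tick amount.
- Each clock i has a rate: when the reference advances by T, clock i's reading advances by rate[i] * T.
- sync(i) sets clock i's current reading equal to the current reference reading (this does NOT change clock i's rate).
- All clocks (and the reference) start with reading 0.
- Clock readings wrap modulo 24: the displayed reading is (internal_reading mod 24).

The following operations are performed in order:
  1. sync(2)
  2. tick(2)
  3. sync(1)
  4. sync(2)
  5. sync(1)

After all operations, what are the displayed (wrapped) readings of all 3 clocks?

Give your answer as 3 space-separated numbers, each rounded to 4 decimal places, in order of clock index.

Answer: 1.6000 2.0000 2.0000

Derivation:
After op 1 sync(2): ref=0.0000 raw=[0.0000 0.0000 0.0000]
After op 2 tick(2): ref=2.0000 raw=[1.6000 2.2000 3.0000]
After op 3 sync(1): ref=2.0000 raw=[1.6000 2.0000 3.0000]
After op 4 sync(2): ref=2.0000 raw=[1.6000 2.0000 2.0000]
After op 5 sync(1): ref=2.0000 raw=[1.6000 2.0000 2.0000]
Wrap final raw readings (mod 24): 1.6000 mod 24 = 1.6000; 2.0000 mod 24 = 2.0000; 2.0000 mod 24 = 2.0000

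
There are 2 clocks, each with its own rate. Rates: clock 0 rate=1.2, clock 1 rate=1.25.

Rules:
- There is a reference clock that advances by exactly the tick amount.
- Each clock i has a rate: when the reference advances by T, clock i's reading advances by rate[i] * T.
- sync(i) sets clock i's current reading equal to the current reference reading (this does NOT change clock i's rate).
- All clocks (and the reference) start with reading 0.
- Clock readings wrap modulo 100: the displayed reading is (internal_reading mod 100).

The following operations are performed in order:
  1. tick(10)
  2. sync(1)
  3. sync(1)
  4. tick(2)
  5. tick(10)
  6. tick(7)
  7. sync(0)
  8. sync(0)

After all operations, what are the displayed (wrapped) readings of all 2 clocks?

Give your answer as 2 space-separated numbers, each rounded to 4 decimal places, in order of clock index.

Answer: 29.0000 33.7500

Derivation:
After op 1 tick(10): ref=10.0000 raw=[12.0000 12.5000]
After op 2 sync(1): ref=10.0000 raw=[12.0000 10.0000]
After op 3 sync(1): ref=10.0000 raw=[12.0000 10.0000]
After op 4 tick(2): ref=12.0000 raw=[14.4000 12.5000]
After op 5 tick(10): ref=22.0000 raw=[26.4000 25.0000]
After op 6 tick(7): ref=29.0000 raw=[34.8000 33.7500]
After op 7 sync(0): ref=29.0000 raw=[29.0000 33.7500]
After op 8 sync(0): ref=29.0000 raw=[29.0000 33.7500]
Wrap final raw readings (mod 100): 29.0000 mod 100 = 29.0000; 33.7500 mod 100 = 33.7500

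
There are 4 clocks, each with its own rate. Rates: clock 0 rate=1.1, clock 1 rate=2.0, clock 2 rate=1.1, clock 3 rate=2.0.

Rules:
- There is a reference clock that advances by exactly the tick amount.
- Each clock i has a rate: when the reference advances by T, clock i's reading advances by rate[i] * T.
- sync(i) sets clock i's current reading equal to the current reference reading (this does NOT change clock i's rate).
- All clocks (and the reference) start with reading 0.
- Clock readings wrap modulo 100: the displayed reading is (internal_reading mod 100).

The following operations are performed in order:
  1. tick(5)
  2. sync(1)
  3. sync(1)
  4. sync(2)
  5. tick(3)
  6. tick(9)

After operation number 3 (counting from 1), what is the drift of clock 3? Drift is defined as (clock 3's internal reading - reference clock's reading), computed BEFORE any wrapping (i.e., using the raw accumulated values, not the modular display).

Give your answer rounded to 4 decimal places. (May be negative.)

Answer: 5.0000

Derivation:
After op 1 tick(5): ref=5.0000 raw=[5.5000 10.0000 5.5000 10.0000]
After op 2 sync(1): ref=5.0000 raw=[5.5000 5.0000 5.5000 10.0000]
After op 3 sync(1): ref=5.0000 raw=[5.5000 5.0000 5.5000 10.0000]
Drift of clock 3 after op 3: 10.0000 - 5.0000 = 5.0000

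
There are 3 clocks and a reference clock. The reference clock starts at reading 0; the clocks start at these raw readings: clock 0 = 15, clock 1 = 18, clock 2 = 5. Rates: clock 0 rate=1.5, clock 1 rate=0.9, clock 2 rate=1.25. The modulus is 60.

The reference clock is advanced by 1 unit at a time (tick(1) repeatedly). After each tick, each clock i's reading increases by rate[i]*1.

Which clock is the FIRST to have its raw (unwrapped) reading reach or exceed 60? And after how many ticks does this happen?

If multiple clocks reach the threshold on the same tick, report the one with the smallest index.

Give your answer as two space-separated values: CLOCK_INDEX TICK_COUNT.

Answer: 0 30

Derivation:
clock 0: start=15, rate=1.5, needs 60-15 = 45; ticks = ceil(45/1.5) = ceil(30.0000) = 30; reading at tick 30 = 15 + 1.5*30 = 60.0000
clock 1: start=18, rate=0.9, needs 60-18 = 42; ticks = ceil(42/0.9) = ceil(46.6667) = 47; reading at tick 47 = 18 + 0.9*47 = 60.3000
clock 2: start=5, rate=1.25, needs 60-5 = 55; ticks = ceil(55/1.25) = ceil(44.0000) = 44; reading at tick 44 = 5 + 1.25*44 = 60.0000
Minimum tick count = 30; winners = [0]; smallest index = 0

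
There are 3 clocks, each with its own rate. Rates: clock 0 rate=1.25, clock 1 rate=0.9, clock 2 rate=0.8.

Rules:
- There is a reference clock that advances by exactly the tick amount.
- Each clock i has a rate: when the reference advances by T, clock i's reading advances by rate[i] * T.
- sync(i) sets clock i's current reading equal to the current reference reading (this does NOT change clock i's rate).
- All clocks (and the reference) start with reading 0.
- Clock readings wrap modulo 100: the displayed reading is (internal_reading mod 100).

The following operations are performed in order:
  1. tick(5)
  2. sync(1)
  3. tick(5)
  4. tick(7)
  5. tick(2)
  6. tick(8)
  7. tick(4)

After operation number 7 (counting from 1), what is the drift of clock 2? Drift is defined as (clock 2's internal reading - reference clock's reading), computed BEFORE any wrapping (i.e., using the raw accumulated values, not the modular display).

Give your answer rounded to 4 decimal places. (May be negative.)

After op 1 tick(5): ref=5.0000 raw=[6.2500 4.5000 4.0000]
After op 2 sync(1): ref=5.0000 raw=[6.2500 5.0000 4.0000]
After op 3 tick(5): ref=10.0000 raw=[12.5000 9.5000 8.0000]
After op 4 tick(7): ref=17.0000 raw=[21.2500 15.8000 13.6000]
After op 5 tick(2): ref=19.0000 raw=[23.7500 17.6000 15.2000]
After op 6 tick(8): ref=27.0000 raw=[33.7500 24.8000 21.6000]
After op 7 tick(4): ref=31.0000 raw=[38.7500 28.4000 24.8000]
Drift of clock 2 after op 7: 24.8000 - 31.0000 = -6.2000

Answer: -6.2000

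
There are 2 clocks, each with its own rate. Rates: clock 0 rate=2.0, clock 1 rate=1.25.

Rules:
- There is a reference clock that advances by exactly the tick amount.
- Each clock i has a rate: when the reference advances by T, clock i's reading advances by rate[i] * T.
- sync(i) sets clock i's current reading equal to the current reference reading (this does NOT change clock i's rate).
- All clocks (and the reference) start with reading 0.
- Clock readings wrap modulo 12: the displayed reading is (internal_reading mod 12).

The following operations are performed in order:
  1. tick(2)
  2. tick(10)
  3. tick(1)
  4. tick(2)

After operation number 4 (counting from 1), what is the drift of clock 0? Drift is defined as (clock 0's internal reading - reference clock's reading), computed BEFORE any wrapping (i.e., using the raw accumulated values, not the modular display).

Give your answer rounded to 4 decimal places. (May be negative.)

Answer: 15.0000

Derivation:
After op 1 tick(2): ref=2.0000 raw=[4.0000 2.5000]
After op 2 tick(10): ref=12.0000 raw=[24.0000 15.0000]
After op 3 tick(1): ref=13.0000 raw=[26.0000 16.2500]
After op 4 tick(2): ref=15.0000 raw=[30.0000 18.7500]
Drift of clock 0 after op 4: 30.0000 - 15.0000 = 15.0000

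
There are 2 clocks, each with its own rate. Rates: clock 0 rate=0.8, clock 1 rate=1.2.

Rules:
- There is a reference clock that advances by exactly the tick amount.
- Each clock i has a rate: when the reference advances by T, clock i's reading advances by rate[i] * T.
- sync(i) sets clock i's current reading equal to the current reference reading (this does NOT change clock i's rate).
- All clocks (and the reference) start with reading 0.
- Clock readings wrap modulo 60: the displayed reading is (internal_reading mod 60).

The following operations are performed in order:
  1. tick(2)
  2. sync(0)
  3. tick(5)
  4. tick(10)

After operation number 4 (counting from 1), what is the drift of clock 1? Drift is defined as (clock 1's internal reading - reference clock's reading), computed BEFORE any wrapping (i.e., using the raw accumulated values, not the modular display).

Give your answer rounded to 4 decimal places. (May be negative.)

Answer: 3.4000

Derivation:
After op 1 tick(2): ref=2.0000 raw=[1.6000 2.4000]
After op 2 sync(0): ref=2.0000 raw=[2.0000 2.4000]
After op 3 tick(5): ref=7.0000 raw=[6.0000 8.4000]
After op 4 tick(10): ref=17.0000 raw=[14.0000 20.4000]
Drift of clock 1 after op 4: 20.4000 - 17.0000 = 3.4000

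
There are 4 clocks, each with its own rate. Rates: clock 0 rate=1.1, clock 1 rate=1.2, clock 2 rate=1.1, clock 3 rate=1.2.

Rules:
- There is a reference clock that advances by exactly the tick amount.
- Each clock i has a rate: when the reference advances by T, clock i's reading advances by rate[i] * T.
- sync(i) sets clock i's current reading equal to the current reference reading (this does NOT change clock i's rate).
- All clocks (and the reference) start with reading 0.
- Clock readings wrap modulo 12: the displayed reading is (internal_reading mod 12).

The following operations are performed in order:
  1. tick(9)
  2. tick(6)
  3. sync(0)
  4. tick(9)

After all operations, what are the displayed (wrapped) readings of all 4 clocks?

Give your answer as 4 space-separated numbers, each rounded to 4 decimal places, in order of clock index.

Answer: 0.9000 4.8000 2.4000 4.8000

Derivation:
After op 1 tick(9): ref=9.0000 raw=[9.9000 10.8000 9.9000 10.8000]
After op 2 tick(6): ref=15.0000 raw=[16.5000 18.0000 16.5000 18.0000]
After op 3 sync(0): ref=15.0000 raw=[15.0000 18.0000 16.5000 18.0000]
After op 4 tick(9): ref=24.0000 raw=[24.9000 28.8000 26.4000 28.8000]
Wrap final raw readings (mod 12): 24.9000 mod 12 = 0.9000; 28.8000 mod 12 = 4.8000; 26.4000 mod 12 = 2.4000; 28.8000 mod 12 = 4.8000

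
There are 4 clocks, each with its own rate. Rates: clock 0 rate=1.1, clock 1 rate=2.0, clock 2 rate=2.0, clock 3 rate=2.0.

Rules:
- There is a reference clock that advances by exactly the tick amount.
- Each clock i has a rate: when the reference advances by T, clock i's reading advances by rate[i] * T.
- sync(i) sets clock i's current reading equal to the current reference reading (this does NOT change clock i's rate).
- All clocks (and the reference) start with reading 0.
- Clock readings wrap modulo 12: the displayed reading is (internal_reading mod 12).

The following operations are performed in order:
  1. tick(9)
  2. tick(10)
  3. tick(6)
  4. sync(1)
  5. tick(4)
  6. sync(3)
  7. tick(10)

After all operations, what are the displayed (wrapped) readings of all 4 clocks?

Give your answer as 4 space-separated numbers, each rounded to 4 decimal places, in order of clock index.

After op 1 tick(9): ref=9.0000 raw=[9.9000 18.0000 18.0000 18.0000]
After op 2 tick(10): ref=19.0000 raw=[20.9000 38.0000 38.0000 38.0000]
After op 3 tick(6): ref=25.0000 raw=[27.5000 50.0000 50.0000 50.0000]
After op 4 sync(1): ref=25.0000 raw=[27.5000 25.0000 50.0000 50.0000]
After op 5 tick(4): ref=29.0000 raw=[31.9000 33.0000 58.0000 58.0000]
After op 6 sync(3): ref=29.0000 raw=[31.9000 33.0000 58.0000 29.0000]
After op 7 tick(10): ref=39.0000 raw=[42.9000 53.0000 78.0000 49.0000]
Wrap final raw readings (mod 12): 42.9000 mod 12 = 6.9000; 53.0000 mod 12 = 5.0000; 78.0000 mod 12 = 6.0000; 49.0000 mod 12 = 1.0000

Answer: 6.9000 5.0000 6.0000 1.0000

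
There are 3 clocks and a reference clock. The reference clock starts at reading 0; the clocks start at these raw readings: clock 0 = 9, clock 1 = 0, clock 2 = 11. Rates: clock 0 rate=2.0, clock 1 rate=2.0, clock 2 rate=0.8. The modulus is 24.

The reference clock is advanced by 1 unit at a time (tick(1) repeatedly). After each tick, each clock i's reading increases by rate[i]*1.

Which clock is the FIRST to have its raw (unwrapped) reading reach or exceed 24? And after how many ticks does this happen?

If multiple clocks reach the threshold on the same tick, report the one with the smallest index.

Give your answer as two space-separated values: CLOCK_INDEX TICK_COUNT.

Answer: 0 8

Derivation:
clock 0: start=9, rate=2.0, needs 24-9 = 15; ticks = ceil(15/2.0) = ceil(7.5000) = 8; reading at tick 8 = 9 + 2.0*8 = 25.0000
clock 1: start=0, rate=2.0, needs 24-0 = 24; ticks = ceil(24/2.0) = ceil(12.0000) = 12; reading at tick 12 = 0 + 2.0*12 = 24.0000
clock 2: start=11, rate=0.8, needs 24-11 = 13; ticks = ceil(13/0.8) = ceil(16.2500) = 17; reading at tick 17 = 11 + 0.8*17 = 24.6000
Minimum tick count = 8; winners = [0]; smallest index = 0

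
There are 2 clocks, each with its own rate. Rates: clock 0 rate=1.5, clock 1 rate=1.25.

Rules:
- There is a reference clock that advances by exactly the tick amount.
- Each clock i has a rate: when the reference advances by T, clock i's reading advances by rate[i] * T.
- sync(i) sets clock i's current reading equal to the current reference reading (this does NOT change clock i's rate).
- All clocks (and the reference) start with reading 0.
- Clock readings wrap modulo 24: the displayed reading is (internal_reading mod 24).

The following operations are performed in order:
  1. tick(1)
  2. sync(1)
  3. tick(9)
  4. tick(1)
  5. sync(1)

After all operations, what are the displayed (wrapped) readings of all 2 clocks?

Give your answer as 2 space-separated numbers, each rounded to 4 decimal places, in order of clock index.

Answer: 16.5000 11.0000

Derivation:
After op 1 tick(1): ref=1.0000 raw=[1.5000 1.2500]
After op 2 sync(1): ref=1.0000 raw=[1.5000 1.0000]
After op 3 tick(9): ref=10.0000 raw=[15.0000 12.2500]
After op 4 tick(1): ref=11.0000 raw=[16.5000 13.5000]
After op 5 sync(1): ref=11.0000 raw=[16.5000 11.0000]
Wrap final raw readings (mod 24): 16.5000 mod 24 = 16.5000; 11.0000 mod 24 = 11.0000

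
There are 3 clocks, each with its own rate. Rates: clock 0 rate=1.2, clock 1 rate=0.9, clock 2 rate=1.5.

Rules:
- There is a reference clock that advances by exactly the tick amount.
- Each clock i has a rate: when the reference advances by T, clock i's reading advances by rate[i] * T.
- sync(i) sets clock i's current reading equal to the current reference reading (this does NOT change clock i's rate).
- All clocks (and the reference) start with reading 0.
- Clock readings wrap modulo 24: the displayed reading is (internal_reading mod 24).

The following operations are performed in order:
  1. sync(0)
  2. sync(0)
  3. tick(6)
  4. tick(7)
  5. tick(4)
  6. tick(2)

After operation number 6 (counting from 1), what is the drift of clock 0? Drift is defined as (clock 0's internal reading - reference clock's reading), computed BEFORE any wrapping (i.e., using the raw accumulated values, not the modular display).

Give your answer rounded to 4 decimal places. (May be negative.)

After op 1 sync(0): ref=0.0000 raw=[0.0000 0.0000 0.0000]
After op 2 sync(0): ref=0.0000 raw=[0.0000 0.0000 0.0000]
After op 3 tick(6): ref=6.0000 raw=[7.2000 5.4000 9.0000]
After op 4 tick(7): ref=13.0000 raw=[15.6000 11.7000 19.5000]
After op 5 tick(4): ref=17.0000 raw=[20.4000 15.3000 25.5000]
After op 6 tick(2): ref=19.0000 raw=[22.8000 17.1000 28.5000]
Drift of clock 0 after op 6: 22.8000 - 19.0000 = 3.8000

Answer: 3.8000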